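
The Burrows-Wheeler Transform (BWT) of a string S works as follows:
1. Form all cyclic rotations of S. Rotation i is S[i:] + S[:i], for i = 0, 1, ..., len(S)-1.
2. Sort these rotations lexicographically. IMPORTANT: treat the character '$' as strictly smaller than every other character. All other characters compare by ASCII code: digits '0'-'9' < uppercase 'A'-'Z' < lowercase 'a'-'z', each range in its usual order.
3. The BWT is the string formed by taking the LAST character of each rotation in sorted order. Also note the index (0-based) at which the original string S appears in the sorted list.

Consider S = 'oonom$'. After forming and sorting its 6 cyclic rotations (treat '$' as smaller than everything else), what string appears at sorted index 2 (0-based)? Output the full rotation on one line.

Answer: nom$oo

Derivation:
All 6 rotations (rotation i = S[i:]+S[:i]):
  rot[0] = oonom$
  rot[1] = onom$o
  rot[2] = nom$oo
  rot[3] = om$oon
  rot[4] = m$oono
  rot[5] = $oonom
Sorted (with $ < everything):
  sorted[0] = $oonom
  sorted[1] = m$oono
  sorted[2] = nom$oo
  sorted[3] = om$oon
  sorted[4] = onom$o
  sorted[5] = oonom$
sorted[2] = nom$oo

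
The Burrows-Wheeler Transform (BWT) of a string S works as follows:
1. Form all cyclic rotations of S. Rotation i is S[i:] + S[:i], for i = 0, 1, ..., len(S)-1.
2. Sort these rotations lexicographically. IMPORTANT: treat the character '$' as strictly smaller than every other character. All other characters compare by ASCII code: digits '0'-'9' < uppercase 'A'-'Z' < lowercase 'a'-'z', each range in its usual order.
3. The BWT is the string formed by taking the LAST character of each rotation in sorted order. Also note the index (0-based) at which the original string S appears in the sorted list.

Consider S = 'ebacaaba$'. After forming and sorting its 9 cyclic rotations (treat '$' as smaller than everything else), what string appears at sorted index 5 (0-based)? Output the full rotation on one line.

All 9 rotations (rotation i = S[i:]+S[:i]):
  rot[0] = ebacaaba$
  rot[1] = bacaaba$e
  rot[2] = acaaba$eb
  rot[3] = caaba$eba
  rot[4] = aaba$ebac
  rot[5] = aba$ebaca
  rot[6] = ba$ebacaa
  rot[7] = a$ebacaab
  rot[8] = $ebacaaba
Sorted (with $ < everything):
  sorted[0] = $ebacaaba
  sorted[1] = a$ebacaab
  sorted[2] = aaba$ebac
  sorted[3] = aba$ebaca
  sorted[4] = acaaba$eb
  sorted[5] = ba$ebacaa
  sorted[6] = bacaaba$e
  sorted[7] = caaba$eba
  sorted[8] = ebacaaba$
sorted[5] = ba$ebacaa

Answer: ba$ebacaa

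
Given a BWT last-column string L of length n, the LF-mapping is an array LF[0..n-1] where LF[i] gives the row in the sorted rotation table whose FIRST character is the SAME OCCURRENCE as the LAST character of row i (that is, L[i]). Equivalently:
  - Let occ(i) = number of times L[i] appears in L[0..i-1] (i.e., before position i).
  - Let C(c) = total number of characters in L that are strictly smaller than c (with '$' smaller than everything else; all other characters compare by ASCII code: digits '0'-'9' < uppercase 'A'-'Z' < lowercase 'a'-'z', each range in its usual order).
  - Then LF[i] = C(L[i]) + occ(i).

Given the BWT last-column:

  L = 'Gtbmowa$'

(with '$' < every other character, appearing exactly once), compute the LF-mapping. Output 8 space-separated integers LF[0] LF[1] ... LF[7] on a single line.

Char counts: '$':1, 'G':1, 'a':1, 'b':1, 'm':1, 'o':1, 't':1, 'w':1
C (first-col start): C('$')=0, C('G')=1, C('a')=2, C('b')=3, C('m')=4, C('o')=5, C('t')=6, C('w')=7
L[0]='G': occ=0, LF[0]=C('G')+0=1+0=1
L[1]='t': occ=0, LF[1]=C('t')+0=6+0=6
L[2]='b': occ=0, LF[2]=C('b')+0=3+0=3
L[3]='m': occ=0, LF[3]=C('m')+0=4+0=4
L[4]='o': occ=0, LF[4]=C('o')+0=5+0=5
L[5]='w': occ=0, LF[5]=C('w')+0=7+0=7
L[6]='a': occ=0, LF[6]=C('a')+0=2+0=2
L[7]='$': occ=0, LF[7]=C('$')+0=0+0=0

Answer: 1 6 3 4 5 7 2 0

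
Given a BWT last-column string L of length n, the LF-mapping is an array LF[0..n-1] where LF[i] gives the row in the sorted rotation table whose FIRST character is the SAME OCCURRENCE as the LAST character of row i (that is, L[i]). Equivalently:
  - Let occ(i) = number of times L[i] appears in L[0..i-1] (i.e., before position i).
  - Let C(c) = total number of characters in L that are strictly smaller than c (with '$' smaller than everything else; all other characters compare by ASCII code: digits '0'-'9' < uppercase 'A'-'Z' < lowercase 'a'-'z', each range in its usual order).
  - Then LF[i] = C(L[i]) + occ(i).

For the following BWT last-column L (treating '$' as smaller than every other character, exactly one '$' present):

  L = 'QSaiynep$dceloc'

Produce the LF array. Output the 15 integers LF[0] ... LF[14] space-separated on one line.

Answer: 1 2 3 9 14 11 7 13 0 6 4 8 10 12 5

Derivation:
Char counts: '$':1, 'Q':1, 'S':1, 'a':1, 'c':2, 'd':1, 'e':2, 'i':1, 'l':1, 'n':1, 'o':1, 'p':1, 'y':1
C (first-col start): C('$')=0, C('Q')=1, C('S')=2, C('a')=3, C('c')=4, C('d')=6, C('e')=7, C('i')=9, C('l')=10, C('n')=11, C('o')=12, C('p')=13, C('y')=14
L[0]='Q': occ=0, LF[0]=C('Q')+0=1+0=1
L[1]='S': occ=0, LF[1]=C('S')+0=2+0=2
L[2]='a': occ=0, LF[2]=C('a')+0=3+0=3
L[3]='i': occ=0, LF[3]=C('i')+0=9+0=9
L[4]='y': occ=0, LF[4]=C('y')+0=14+0=14
L[5]='n': occ=0, LF[5]=C('n')+0=11+0=11
L[6]='e': occ=0, LF[6]=C('e')+0=7+0=7
L[7]='p': occ=0, LF[7]=C('p')+0=13+0=13
L[8]='$': occ=0, LF[8]=C('$')+0=0+0=0
L[9]='d': occ=0, LF[9]=C('d')+0=6+0=6
L[10]='c': occ=0, LF[10]=C('c')+0=4+0=4
L[11]='e': occ=1, LF[11]=C('e')+1=7+1=8
L[12]='l': occ=0, LF[12]=C('l')+0=10+0=10
L[13]='o': occ=0, LF[13]=C('o')+0=12+0=12
L[14]='c': occ=1, LF[14]=C('c')+1=4+1=5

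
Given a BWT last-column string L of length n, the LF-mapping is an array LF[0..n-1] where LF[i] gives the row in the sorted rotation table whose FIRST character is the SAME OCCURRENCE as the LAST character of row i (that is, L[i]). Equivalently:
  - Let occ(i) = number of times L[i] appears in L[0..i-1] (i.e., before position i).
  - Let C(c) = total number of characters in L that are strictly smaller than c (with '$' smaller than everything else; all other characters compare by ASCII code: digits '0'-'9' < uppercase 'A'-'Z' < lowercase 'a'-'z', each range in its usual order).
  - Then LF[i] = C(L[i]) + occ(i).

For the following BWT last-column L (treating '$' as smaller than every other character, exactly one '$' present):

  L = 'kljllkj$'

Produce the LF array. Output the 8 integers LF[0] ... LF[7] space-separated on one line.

Answer: 3 5 1 6 7 4 2 0

Derivation:
Char counts: '$':1, 'j':2, 'k':2, 'l':3
C (first-col start): C('$')=0, C('j')=1, C('k')=3, C('l')=5
L[0]='k': occ=0, LF[0]=C('k')+0=3+0=3
L[1]='l': occ=0, LF[1]=C('l')+0=5+0=5
L[2]='j': occ=0, LF[2]=C('j')+0=1+0=1
L[3]='l': occ=1, LF[3]=C('l')+1=5+1=6
L[4]='l': occ=2, LF[4]=C('l')+2=5+2=7
L[5]='k': occ=1, LF[5]=C('k')+1=3+1=4
L[6]='j': occ=1, LF[6]=C('j')+1=1+1=2
L[7]='$': occ=0, LF[7]=C('$')+0=0+0=0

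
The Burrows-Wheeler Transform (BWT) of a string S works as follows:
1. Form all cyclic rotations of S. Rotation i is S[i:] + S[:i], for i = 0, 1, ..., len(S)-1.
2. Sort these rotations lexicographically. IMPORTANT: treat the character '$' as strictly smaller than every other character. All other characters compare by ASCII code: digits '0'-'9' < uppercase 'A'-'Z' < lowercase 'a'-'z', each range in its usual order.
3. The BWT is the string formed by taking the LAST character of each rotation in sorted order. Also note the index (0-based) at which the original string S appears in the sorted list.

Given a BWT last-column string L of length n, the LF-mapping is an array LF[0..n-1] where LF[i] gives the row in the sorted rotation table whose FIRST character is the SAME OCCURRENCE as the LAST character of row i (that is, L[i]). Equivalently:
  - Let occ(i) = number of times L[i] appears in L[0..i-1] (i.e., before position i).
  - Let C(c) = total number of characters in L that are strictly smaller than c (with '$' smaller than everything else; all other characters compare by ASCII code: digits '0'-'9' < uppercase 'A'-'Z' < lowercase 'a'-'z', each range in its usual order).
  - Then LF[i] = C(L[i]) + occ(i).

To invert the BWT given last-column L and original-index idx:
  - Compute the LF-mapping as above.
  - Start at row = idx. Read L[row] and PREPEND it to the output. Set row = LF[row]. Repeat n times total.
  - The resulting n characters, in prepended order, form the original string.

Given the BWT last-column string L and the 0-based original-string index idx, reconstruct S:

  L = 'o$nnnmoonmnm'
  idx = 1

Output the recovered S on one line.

Answer: mnmonnonnmo$

Derivation:
LF mapping: 9 0 4 5 6 1 10 11 7 2 8 3
Walk LF starting at row 1, prepending L[row]:
  step 1: row=1, L[1]='$', prepend. Next row=LF[1]=0
  step 2: row=0, L[0]='o', prepend. Next row=LF[0]=9
  step 3: row=9, L[9]='m', prepend. Next row=LF[9]=2
  step 4: row=2, L[2]='n', prepend. Next row=LF[2]=4
  step 5: row=4, L[4]='n', prepend. Next row=LF[4]=6
  step 6: row=6, L[6]='o', prepend. Next row=LF[6]=10
  step 7: row=10, L[10]='n', prepend. Next row=LF[10]=8
  step 8: row=8, L[8]='n', prepend. Next row=LF[8]=7
  step 9: row=7, L[7]='o', prepend. Next row=LF[7]=11
  step 10: row=11, L[11]='m', prepend. Next row=LF[11]=3
  step 11: row=3, L[3]='n', prepend. Next row=LF[3]=5
  step 12: row=5, L[5]='m', prepend. Next row=LF[5]=1
Reversed output: mnmonnonnmo$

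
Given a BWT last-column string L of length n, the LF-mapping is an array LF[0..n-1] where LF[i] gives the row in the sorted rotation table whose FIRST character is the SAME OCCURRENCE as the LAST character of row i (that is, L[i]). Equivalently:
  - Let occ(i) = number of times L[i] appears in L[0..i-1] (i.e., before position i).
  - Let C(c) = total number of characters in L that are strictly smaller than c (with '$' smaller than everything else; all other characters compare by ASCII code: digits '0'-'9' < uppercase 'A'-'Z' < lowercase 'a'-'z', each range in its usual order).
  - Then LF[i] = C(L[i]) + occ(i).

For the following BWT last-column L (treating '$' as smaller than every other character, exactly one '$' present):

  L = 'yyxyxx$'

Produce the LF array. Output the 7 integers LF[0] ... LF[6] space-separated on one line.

Answer: 4 5 1 6 2 3 0

Derivation:
Char counts: '$':1, 'x':3, 'y':3
C (first-col start): C('$')=0, C('x')=1, C('y')=4
L[0]='y': occ=0, LF[0]=C('y')+0=4+0=4
L[1]='y': occ=1, LF[1]=C('y')+1=4+1=5
L[2]='x': occ=0, LF[2]=C('x')+0=1+0=1
L[3]='y': occ=2, LF[3]=C('y')+2=4+2=6
L[4]='x': occ=1, LF[4]=C('x')+1=1+1=2
L[5]='x': occ=2, LF[5]=C('x')+2=1+2=3
L[6]='$': occ=0, LF[6]=C('$')+0=0+0=0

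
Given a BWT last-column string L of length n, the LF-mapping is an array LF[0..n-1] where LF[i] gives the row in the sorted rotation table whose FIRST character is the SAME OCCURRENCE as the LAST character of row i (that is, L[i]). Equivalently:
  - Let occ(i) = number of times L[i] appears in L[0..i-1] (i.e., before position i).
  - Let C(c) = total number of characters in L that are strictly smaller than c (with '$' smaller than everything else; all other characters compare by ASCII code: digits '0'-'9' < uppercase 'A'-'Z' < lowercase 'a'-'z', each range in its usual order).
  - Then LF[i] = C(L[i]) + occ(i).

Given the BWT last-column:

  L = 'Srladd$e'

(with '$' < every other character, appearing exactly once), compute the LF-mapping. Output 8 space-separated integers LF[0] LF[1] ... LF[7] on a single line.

Char counts: '$':1, 'S':1, 'a':1, 'd':2, 'e':1, 'l':1, 'r':1
C (first-col start): C('$')=0, C('S')=1, C('a')=2, C('d')=3, C('e')=5, C('l')=6, C('r')=7
L[0]='S': occ=0, LF[0]=C('S')+0=1+0=1
L[1]='r': occ=0, LF[1]=C('r')+0=7+0=7
L[2]='l': occ=0, LF[2]=C('l')+0=6+0=6
L[3]='a': occ=0, LF[3]=C('a')+0=2+0=2
L[4]='d': occ=0, LF[4]=C('d')+0=3+0=3
L[5]='d': occ=1, LF[5]=C('d')+1=3+1=4
L[6]='$': occ=0, LF[6]=C('$')+0=0+0=0
L[7]='e': occ=0, LF[7]=C('e')+0=5+0=5

Answer: 1 7 6 2 3 4 0 5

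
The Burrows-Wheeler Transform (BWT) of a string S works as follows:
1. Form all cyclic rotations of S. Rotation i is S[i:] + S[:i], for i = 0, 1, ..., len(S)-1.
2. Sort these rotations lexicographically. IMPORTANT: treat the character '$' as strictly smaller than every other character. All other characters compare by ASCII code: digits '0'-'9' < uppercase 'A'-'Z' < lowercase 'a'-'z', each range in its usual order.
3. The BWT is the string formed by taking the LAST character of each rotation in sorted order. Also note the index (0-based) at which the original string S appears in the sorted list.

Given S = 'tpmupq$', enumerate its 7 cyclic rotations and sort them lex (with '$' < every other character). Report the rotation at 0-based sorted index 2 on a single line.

All 7 rotations (rotation i = S[i:]+S[:i]):
  rot[0] = tpmupq$
  rot[1] = pmupq$t
  rot[2] = mupq$tp
  rot[3] = upq$tpm
  rot[4] = pq$tpmu
  rot[5] = q$tpmup
  rot[6] = $tpmupq
Sorted (with $ < everything):
  sorted[0] = $tpmupq
  sorted[1] = mupq$tp
  sorted[2] = pmupq$t
  sorted[3] = pq$tpmu
  sorted[4] = q$tpmup
  sorted[5] = tpmupq$
  sorted[6] = upq$tpm
sorted[2] = pmupq$t

Answer: pmupq$t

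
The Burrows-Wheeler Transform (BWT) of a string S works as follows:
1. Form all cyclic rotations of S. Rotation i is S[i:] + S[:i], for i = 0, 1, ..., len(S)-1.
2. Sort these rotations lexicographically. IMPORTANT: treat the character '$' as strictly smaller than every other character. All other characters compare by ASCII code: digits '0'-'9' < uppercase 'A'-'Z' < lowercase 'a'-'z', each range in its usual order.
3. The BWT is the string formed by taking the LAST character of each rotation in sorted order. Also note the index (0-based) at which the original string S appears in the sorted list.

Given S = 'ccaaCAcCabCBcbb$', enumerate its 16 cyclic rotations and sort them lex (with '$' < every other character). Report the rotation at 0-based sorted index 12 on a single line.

All 16 rotations (rotation i = S[i:]+S[:i]):
  rot[0] = ccaaCAcCabCBcbb$
  rot[1] = caaCAcCabCBcbb$c
  rot[2] = aaCAcCabCBcbb$cc
  rot[3] = aCAcCabCBcbb$cca
  rot[4] = CAcCabCBcbb$ccaa
  rot[5] = AcCabCBcbb$ccaaC
  rot[6] = cCabCBcbb$ccaaCA
  rot[7] = CabCBcbb$ccaaCAc
  rot[8] = abCBcbb$ccaaCAcC
  rot[9] = bCBcbb$ccaaCAcCa
  rot[10] = CBcbb$ccaaCAcCab
  rot[11] = Bcbb$ccaaCAcCabC
  rot[12] = cbb$ccaaCAcCabCB
  rot[13] = bb$ccaaCAcCabCBc
  rot[14] = b$ccaaCAcCabCBcb
  rot[15] = $ccaaCAcCabCBcbb
Sorted (with $ < everything):
  sorted[0] = $ccaaCAcCabCBcbb
  sorted[1] = AcCabCBcbb$ccaaC
  sorted[2] = Bcbb$ccaaCAcCabC
  sorted[3] = CAcCabCBcbb$ccaa
  sorted[4] = CBcbb$ccaaCAcCab
  sorted[5] = CabCBcbb$ccaaCAc
  sorted[6] = aCAcCabCBcbb$cca
  sorted[7] = aaCAcCabCBcbb$cc
  sorted[8] = abCBcbb$ccaaCAcC
  sorted[9] = b$ccaaCAcCabCBcb
  sorted[10] = bCBcbb$ccaaCAcCa
  sorted[11] = bb$ccaaCAcCabCBc
  sorted[12] = cCabCBcbb$ccaaCA
  sorted[13] = caaCAcCabCBcbb$c
  sorted[14] = cbb$ccaaCAcCabCB
  sorted[15] = ccaaCAcCabCBcbb$
sorted[12] = cCabCBcbb$ccaaCA

Answer: cCabCBcbb$ccaaCA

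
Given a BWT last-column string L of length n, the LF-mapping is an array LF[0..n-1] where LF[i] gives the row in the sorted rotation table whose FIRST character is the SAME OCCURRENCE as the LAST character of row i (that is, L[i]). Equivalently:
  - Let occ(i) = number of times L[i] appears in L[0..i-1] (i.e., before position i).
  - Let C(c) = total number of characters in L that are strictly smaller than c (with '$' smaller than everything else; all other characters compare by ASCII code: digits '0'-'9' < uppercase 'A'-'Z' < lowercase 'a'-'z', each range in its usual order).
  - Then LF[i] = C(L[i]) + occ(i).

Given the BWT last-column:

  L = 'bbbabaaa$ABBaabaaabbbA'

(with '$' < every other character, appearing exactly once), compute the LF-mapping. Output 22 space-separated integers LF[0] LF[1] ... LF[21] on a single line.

Answer: 14 15 16 5 17 6 7 8 0 1 3 4 9 10 18 11 12 13 19 20 21 2

Derivation:
Char counts: '$':1, 'A':2, 'B':2, 'a':9, 'b':8
C (first-col start): C('$')=0, C('A')=1, C('B')=3, C('a')=5, C('b')=14
L[0]='b': occ=0, LF[0]=C('b')+0=14+0=14
L[1]='b': occ=1, LF[1]=C('b')+1=14+1=15
L[2]='b': occ=2, LF[2]=C('b')+2=14+2=16
L[3]='a': occ=0, LF[3]=C('a')+0=5+0=5
L[4]='b': occ=3, LF[4]=C('b')+3=14+3=17
L[5]='a': occ=1, LF[5]=C('a')+1=5+1=6
L[6]='a': occ=2, LF[6]=C('a')+2=5+2=7
L[7]='a': occ=3, LF[7]=C('a')+3=5+3=8
L[8]='$': occ=0, LF[8]=C('$')+0=0+0=0
L[9]='A': occ=0, LF[9]=C('A')+0=1+0=1
L[10]='B': occ=0, LF[10]=C('B')+0=3+0=3
L[11]='B': occ=1, LF[11]=C('B')+1=3+1=4
L[12]='a': occ=4, LF[12]=C('a')+4=5+4=9
L[13]='a': occ=5, LF[13]=C('a')+5=5+5=10
L[14]='b': occ=4, LF[14]=C('b')+4=14+4=18
L[15]='a': occ=6, LF[15]=C('a')+6=5+6=11
L[16]='a': occ=7, LF[16]=C('a')+7=5+7=12
L[17]='a': occ=8, LF[17]=C('a')+8=5+8=13
L[18]='b': occ=5, LF[18]=C('b')+5=14+5=19
L[19]='b': occ=6, LF[19]=C('b')+6=14+6=20
L[20]='b': occ=7, LF[20]=C('b')+7=14+7=21
L[21]='A': occ=1, LF[21]=C('A')+1=1+1=2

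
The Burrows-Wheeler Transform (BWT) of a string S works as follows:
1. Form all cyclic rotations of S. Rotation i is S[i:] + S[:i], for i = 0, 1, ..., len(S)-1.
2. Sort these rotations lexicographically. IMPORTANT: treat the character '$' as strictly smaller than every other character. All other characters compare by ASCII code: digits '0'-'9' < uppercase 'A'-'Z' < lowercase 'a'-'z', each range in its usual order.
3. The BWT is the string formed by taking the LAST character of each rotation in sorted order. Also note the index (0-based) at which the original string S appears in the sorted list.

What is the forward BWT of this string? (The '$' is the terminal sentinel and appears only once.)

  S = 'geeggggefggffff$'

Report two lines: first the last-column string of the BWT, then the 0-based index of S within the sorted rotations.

All 16 rotations (rotation i = S[i:]+S[:i]):
  rot[0] = geeggggefggffff$
  rot[1] = eeggggefggffff$g
  rot[2] = eggggefggffff$ge
  rot[3] = ggggefggffff$gee
  rot[4] = gggefggffff$geeg
  rot[5] = ggefggffff$geegg
  rot[6] = gefggffff$geeggg
  rot[7] = efggffff$geegggg
  rot[8] = fggffff$geegggge
  rot[9] = ggffff$geeggggef
  rot[10] = gffff$geeggggefg
  rot[11] = ffff$geeggggefgg
  rot[12] = fff$geeggggefggf
  rot[13] = ff$geeggggefggff
  rot[14] = f$geeggggefggfff
  rot[15] = $geeggggefggffff
Sorted (with $ < everything):
  sorted[0] = $geeggggefggffff  (last char: 'f')
  sorted[1] = eeggggefggffff$g  (last char: 'g')
  sorted[2] = efggffff$geegggg  (last char: 'g')
  sorted[3] = eggggefggffff$ge  (last char: 'e')
  sorted[4] = f$geeggggefggfff  (last char: 'f')
  sorted[5] = ff$geeggggefggff  (last char: 'f')
  sorted[6] = fff$geeggggefggf  (last char: 'f')
  sorted[7] = ffff$geeggggefgg  (last char: 'g')
  sorted[8] = fggffff$geegggge  (last char: 'e')
  sorted[9] = geeggggefggffff$  (last char: '$')
  sorted[10] = gefggffff$geeggg  (last char: 'g')
  sorted[11] = gffff$geeggggefg  (last char: 'g')
  sorted[12] = ggefggffff$geegg  (last char: 'g')
  sorted[13] = ggffff$geeggggef  (last char: 'f')
  sorted[14] = gggefggffff$geeg  (last char: 'g')
  sorted[15] = ggggefggffff$gee  (last char: 'e')
Last column: fggefffge$gggfge
Original string S is at sorted index 9

Answer: fggefffge$gggfge
9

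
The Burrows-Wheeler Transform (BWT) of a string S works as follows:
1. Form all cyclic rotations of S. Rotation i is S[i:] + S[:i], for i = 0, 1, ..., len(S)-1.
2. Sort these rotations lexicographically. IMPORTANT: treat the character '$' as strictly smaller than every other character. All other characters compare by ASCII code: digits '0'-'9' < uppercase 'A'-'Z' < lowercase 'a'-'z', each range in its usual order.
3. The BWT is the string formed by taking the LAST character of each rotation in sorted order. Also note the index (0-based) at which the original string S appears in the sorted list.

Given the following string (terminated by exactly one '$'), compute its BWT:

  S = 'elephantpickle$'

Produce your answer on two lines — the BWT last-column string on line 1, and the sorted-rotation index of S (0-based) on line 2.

Answer: ehil$lppckeaetn
4

Derivation:
All 15 rotations (rotation i = S[i:]+S[:i]):
  rot[0] = elephantpickle$
  rot[1] = lephantpickle$e
  rot[2] = ephantpickle$el
  rot[3] = phantpickle$ele
  rot[4] = hantpickle$elep
  rot[5] = antpickle$eleph
  rot[6] = ntpickle$elepha
  rot[7] = tpickle$elephan
  rot[8] = pickle$elephant
  rot[9] = ickle$elephantp
  rot[10] = ckle$elephantpi
  rot[11] = kle$elephantpic
  rot[12] = le$elephantpick
  rot[13] = e$elephantpickl
  rot[14] = $elephantpickle
Sorted (with $ < everything):
  sorted[0] = $elephantpickle  (last char: 'e')
  sorted[1] = antpickle$eleph  (last char: 'h')
  sorted[2] = ckle$elephantpi  (last char: 'i')
  sorted[3] = e$elephantpickl  (last char: 'l')
  sorted[4] = elephantpickle$  (last char: '$')
  sorted[5] = ephantpickle$el  (last char: 'l')
  sorted[6] = hantpickle$elep  (last char: 'p')
  sorted[7] = ickle$elephantp  (last char: 'p')
  sorted[8] = kle$elephantpic  (last char: 'c')
  sorted[9] = le$elephantpick  (last char: 'k')
  sorted[10] = lephantpickle$e  (last char: 'e')
  sorted[11] = ntpickle$elepha  (last char: 'a')
  sorted[12] = phantpickle$ele  (last char: 'e')
  sorted[13] = pickle$elephant  (last char: 't')
  sorted[14] = tpickle$elephan  (last char: 'n')
Last column: ehil$lppckeaetn
Original string S is at sorted index 4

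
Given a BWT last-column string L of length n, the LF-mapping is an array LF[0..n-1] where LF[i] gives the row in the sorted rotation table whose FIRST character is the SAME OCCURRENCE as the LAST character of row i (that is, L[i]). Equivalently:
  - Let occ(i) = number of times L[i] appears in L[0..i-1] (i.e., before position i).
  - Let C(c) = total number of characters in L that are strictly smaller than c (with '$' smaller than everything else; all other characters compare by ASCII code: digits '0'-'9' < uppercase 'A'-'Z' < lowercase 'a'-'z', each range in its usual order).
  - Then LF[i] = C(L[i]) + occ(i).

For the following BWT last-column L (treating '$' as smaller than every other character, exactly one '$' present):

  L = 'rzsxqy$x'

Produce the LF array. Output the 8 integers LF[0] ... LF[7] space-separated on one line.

Char counts: '$':1, 'q':1, 'r':1, 's':1, 'x':2, 'y':1, 'z':1
C (first-col start): C('$')=0, C('q')=1, C('r')=2, C('s')=3, C('x')=4, C('y')=6, C('z')=7
L[0]='r': occ=0, LF[0]=C('r')+0=2+0=2
L[1]='z': occ=0, LF[1]=C('z')+0=7+0=7
L[2]='s': occ=0, LF[2]=C('s')+0=3+0=3
L[3]='x': occ=0, LF[3]=C('x')+0=4+0=4
L[4]='q': occ=0, LF[4]=C('q')+0=1+0=1
L[5]='y': occ=0, LF[5]=C('y')+0=6+0=6
L[6]='$': occ=0, LF[6]=C('$')+0=0+0=0
L[7]='x': occ=1, LF[7]=C('x')+1=4+1=5

Answer: 2 7 3 4 1 6 0 5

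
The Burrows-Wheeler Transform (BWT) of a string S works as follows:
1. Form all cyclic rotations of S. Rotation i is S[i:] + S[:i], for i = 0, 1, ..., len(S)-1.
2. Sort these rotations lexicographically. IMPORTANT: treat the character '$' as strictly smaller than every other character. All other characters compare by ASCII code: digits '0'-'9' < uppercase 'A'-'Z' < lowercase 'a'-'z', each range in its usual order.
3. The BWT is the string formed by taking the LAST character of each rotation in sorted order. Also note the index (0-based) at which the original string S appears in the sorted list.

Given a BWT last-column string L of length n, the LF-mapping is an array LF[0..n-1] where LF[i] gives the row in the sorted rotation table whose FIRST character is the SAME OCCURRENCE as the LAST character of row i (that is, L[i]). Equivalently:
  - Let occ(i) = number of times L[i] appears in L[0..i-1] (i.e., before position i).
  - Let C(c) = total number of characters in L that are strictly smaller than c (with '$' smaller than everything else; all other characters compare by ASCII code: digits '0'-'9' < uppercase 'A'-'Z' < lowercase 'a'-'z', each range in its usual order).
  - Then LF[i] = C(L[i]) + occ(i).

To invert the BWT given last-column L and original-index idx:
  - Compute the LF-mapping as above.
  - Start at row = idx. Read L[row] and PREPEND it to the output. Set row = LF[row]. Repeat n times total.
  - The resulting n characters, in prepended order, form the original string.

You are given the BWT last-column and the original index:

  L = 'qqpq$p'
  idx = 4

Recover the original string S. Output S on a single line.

Answer: qppqq$

Derivation:
LF mapping: 3 4 1 5 0 2
Walk LF starting at row 4, prepending L[row]:
  step 1: row=4, L[4]='$', prepend. Next row=LF[4]=0
  step 2: row=0, L[0]='q', prepend. Next row=LF[0]=3
  step 3: row=3, L[3]='q', prepend. Next row=LF[3]=5
  step 4: row=5, L[5]='p', prepend. Next row=LF[5]=2
  step 5: row=2, L[2]='p', prepend. Next row=LF[2]=1
  step 6: row=1, L[1]='q', prepend. Next row=LF[1]=4
Reversed output: qppqq$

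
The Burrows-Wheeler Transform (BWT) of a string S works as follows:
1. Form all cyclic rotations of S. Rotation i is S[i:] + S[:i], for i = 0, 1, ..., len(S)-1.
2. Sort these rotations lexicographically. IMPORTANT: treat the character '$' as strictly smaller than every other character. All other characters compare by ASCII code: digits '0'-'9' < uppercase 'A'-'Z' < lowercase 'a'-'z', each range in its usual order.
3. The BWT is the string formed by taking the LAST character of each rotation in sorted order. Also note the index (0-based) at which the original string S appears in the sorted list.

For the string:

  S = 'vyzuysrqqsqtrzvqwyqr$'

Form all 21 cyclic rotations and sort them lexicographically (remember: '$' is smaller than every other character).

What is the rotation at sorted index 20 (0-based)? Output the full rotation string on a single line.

Answer: zvqwyqr$vyzuysrqqsqtr

Derivation:
All 21 rotations (rotation i = S[i:]+S[:i]):
  rot[0] = vyzuysrqqsqtrzvqwyqr$
  rot[1] = yzuysrqqsqtrzvqwyqr$v
  rot[2] = zuysrqqsqtrzvqwyqr$vy
  rot[3] = uysrqqsqtrzvqwyqr$vyz
  rot[4] = ysrqqsqtrzvqwyqr$vyzu
  rot[5] = srqqsqtrzvqwyqr$vyzuy
  rot[6] = rqqsqtrzvqwyqr$vyzuys
  rot[7] = qqsqtrzvqwyqr$vyzuysr
  rot[8] = qsqtrzvqwyqr$vyzuysrq
  rot[9] = sqtrzvqwyqr$vyzuysrqq
  rot[10] = qtrzvqwyqr$vyzuysrqqs
  rot[11] = trzvqwyqr$vyzuysrqqsq
  rot[12] = rzvqwyqr$vyzuysrqqsqt
  rot[13] = zvqwyqr$vyzuysrqqsqtr
  rot[14] = vqwyqr$vyzuysrqqsqtrz
  rot[15] = qwyqr$vyzuysrqqsqtrzv
  rot[16] = wyqr$vyzuysrqqsqtrzvq
  rot[17] = yqr$vyzuysrqqsqtrzvqw
  rot[18] = qr$vyzuysrqqsqtrzvqwy
  rot[19] = r$vyzuysrqqsqtrzvqwyq
  rot[20] = $vyzuysrqqsqtrzvqwyqr
Sorted (with $ < everything):
  sorted[0] = $vyzuysrqqsqtrzvqwyqr
  sorted[1] = qqsqtrzvqwyqr$vyzuysr
  sorted[2] = qr$vyzuysrqqsqtrzvqwy
  sorted[3] = qsqtrzvqwyqr$vyzuysrq
  sorted[4] = qtrzvqwyqr$vyzuysrqqs
  sorted[5] = qwyqr$vyzuysrqqsqtrzv
  sorted[6] = r$vyzuysrqqsqtrzvqwyq
  sorted[7] = rqqsqtrzvqwyqr$vyzuys
  sorted[8] = rzvqwyqr$vyzuysrqqsqt
  sorted[9] = sqtrzvqwyqr$vyzuysrqq
  sorted[10] = srqqsqtrzvqwyqr$vyzuy
  sorted[11] = trzvqwyqr$vyzuysrqqsq
  sorted[12] = uysrqqsqtrzvqwyqr$vyz
  sorted[13] = vqwyqr$vyzuysrqqsqtrz
  sorted[14] = vyzuysrqqsqtrzvqwyqr$
  sorted[15] = wyqr$vyzuysrqqsqtrzvq
  sorted[16] = yqr$vyzuysrqqsqtrzvqw
  sorted[17] = ysrqqsqtrzvqwyqr$vyzu
  sorted[18] = yzuysrqqsqtrzvqwyqr$v
  sorted[19] = zuysrqqsqtrzvqwyqr$vy
  sorted[20] = zvqwyqr$vyzuysrqqsqtr
sorted[20] = zvqwyqr$vyzuysrqqsqtr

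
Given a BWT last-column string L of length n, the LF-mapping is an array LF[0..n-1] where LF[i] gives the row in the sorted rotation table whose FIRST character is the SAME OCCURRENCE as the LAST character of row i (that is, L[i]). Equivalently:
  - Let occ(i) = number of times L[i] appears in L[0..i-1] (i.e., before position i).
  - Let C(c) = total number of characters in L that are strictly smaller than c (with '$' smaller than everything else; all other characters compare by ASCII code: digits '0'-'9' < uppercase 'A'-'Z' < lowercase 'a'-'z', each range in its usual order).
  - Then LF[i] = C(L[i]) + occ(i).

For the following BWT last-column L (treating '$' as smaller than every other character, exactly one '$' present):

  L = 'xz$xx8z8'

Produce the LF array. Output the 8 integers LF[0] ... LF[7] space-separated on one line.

Char counts: '$':1, '8':2, 'x':3, 'z':2
C (first-col start): C('$')=0, C('8')=1, C('x')=3, C('z')=6
L[0]='x': occ=0, LF[0]=C('x')+0=3+0=3
L[1]='z': occ=0, LF[1]=C('z')+0=6+0=6
L[2]='$': occ=0, LF[2]=C('$')+0=0+0=0
L[3]='x': occ=1, LF[3]=C('x')+1=3+1=4
L[4]='x': occ=2, LF[4]=C('x')+2=3+2=5
L[5]='8': occ=0, LF[5]=C('8')+0=1+0=1
L[6]='z': occ=1, LF[6]=C('z')+1=6+1=7
L[7]='8': occ=1, LF[7]=C('8')+1=1+1=2

Answer: 3 6 0 4 5 1 7 2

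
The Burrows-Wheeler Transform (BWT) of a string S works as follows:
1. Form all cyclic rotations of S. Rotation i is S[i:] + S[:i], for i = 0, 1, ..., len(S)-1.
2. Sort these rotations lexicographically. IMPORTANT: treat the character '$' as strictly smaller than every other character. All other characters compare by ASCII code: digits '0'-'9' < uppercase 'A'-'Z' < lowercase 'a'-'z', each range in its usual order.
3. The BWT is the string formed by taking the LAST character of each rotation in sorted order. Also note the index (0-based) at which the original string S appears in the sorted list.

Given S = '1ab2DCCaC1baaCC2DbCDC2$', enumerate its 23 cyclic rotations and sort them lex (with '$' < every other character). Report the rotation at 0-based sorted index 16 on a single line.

All 23 rotations (rotation i = S[i:]+S[:i]):
  rot[0] = 1ab2DCCaC1baaCC2DbCDC2$
  rot[1] = ab2DCCaC1baaCC2DbCDC2$1
  rot[2] = b2DCCaC1baaCC2DbCDC2$1a
  rot[3] = 2DCCaC1baaCC2DbCDC2$1ab
  rot[4] = DCCaC1baaCC2DbCDC2$1ab2
  rot[5] = CCaC1baaCC2DbCDC2$1ab2D
  rot[6] = CaC1baaCC2DbCDC2$1ab2DC
  rot[7] = aC1baaCC2DbCDC2$1ab2DCC
  rot[8] = C1baaCC2DbCDC2$1ab2DCCa
  rot[9] = 1baaCC2DbCDC2$1ab2DCCaC
  rot[10] = baaCC2DbCDC2$1ab2DCCaC1
  rot[11] = aaCC2DbCDC2$1ab2DCCaC1b
  rot[12] = aCC2DbCDC2$1ab2DCCaC1ba
  rot[13] = CC2DbCDC2$1ab2DCCaC1baa
  rot[14] = C2DbCDC2$1ab2DCCaC1baaC
  rot[15] = 2DbCDC2$1ab2DCCaC1baaCC
  rot[16] = DbCDC2$1ab2DCCaC1baaCC2
  rot[17] = bCDC2$1ab2DCCaC1baaCC2D
  rot[18] = CDC2$1ab2DCCaC1baaCC2Db
  rot[19] = DC2$1ab2DCCaC1baaCC2DbC
  rot[20] = C2$1ab2DCCaC1baaCC2DbCD
  rot[21] = 2$1ab2DCCaC1baaCC2DbCDC
  rot[22] = $1ab2DCCaC1baaCC2DbCDC2
Sorted (with $ < everything):
  sorted[0] = $1ab2DCCaC1baaCC2DbCDC2
  sorted[1] = 1ab2DCCaC1baaCC2DbCDC2$
  sorted[2] = 1baaCC2DbCDC2$1ab2DCCaC
  sorted[3] = 2$1ab2DCCaC1baaCC2DbCDC
  sorted[4] = 2DCCaC1baaCC2DbCDC2$1ab
  sorted[5] = 2DbCDC2$1ab2DCCaC1baaCC
  sorted[6] = C1baaCC2DbCDC2$1ab2DCCa
  sorted[7] = C2$1ab2DCCaC1baaCC2DbCD
  sorted[8] = C2DbCDC2$1ab2DCCaC1baaC
  sorted[9] = CC2DbCDC2$1ab2DCCaC1baa
  sorted[10] = CCaC1baaCC2DbCDC2$1ab2D
  sorted[11] = CDC2$1ab2DCCaC1baaCC2Db
  sorted[12] = CaC1baaCC2DbCDC2$1ab2DC
  sorted[13] = DC2$1ab2DCCaC1baaCC2DbC
  sorted[14] = DCCaC1baaCC2DbCDC2$1ab2
  sorted[15] = DbCDC2$1ab2DCCaC1baaCC2
  sorted[16] = aC1baaCC2DbCDC2$1ab2DCC
  sorted[17] = aCC2DbCDC2$1ab2DCCaC1ba
  sorted[18] = aaCC2DbCDC2$1ab2DCCaC1b
  sorted[19] = ab2DCCaC1baaCC2DbCDC2$1
  sorted[20] = b2DCCaC1baaCC2DbCDC2$1a
  sorted[21] = bCDC2$1ab2DCCaC1baaCC2D
  sorted[22] = baaCC2DbCDC2$1ab2DCCaC1
sorted[16] = aC1baaCC2DbCDC2$1ab2DCC

Answer: aC1baaCC2DbCDC2$1ab2DCC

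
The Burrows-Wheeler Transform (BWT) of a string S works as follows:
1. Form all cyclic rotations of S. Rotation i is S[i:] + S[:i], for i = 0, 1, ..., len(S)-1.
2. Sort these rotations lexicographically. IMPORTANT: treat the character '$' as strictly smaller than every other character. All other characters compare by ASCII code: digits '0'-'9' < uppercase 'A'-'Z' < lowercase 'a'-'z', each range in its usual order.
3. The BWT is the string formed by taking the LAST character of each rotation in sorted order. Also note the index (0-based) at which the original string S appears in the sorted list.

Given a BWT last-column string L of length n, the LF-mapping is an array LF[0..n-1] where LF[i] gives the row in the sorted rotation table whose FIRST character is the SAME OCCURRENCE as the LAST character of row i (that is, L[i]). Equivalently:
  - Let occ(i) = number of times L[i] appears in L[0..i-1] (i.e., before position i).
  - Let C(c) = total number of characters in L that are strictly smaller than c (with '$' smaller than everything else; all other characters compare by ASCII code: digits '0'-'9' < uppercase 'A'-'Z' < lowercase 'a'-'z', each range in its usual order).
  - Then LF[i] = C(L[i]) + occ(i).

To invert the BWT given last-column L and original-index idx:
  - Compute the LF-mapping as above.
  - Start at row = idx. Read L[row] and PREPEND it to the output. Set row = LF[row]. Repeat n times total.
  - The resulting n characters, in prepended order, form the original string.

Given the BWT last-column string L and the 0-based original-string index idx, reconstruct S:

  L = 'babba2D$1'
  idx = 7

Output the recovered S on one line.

Answer: b2aa1bDb$

Derivation:
LF mapping: 6 4 7 8 5 2 3 0 1
Walk LF starting at row 7, prepending L[row]:
  step 1: row=7, L[7]='$', prepend. Next row=LF[7]=0
  step 2: row=0, L[0]='b', prepend. Next row=LF[0]=6
  step 3: row=6, L[6]='D', prepend. Next row=LF[6]=3
  step 4: row=3, L[3]='b', prepend. Next row=LF[3]=8
  step 5: row=8, L[8]='1', prepend. Next row=LF[8]=1
  step 6: row=1, L[1]='a', prepend. Next row=LF[1]=4
  step 7: row=4, L[4]='a', prepend. Next row=LF[4]=5
  step 8: row=5, L[5]='2', prepend. Next row=LF[5]=2
  step 9: row=2, L[2]='b', prepend. Next row=LF[2]=7
Reversed output: b2aa1bDb$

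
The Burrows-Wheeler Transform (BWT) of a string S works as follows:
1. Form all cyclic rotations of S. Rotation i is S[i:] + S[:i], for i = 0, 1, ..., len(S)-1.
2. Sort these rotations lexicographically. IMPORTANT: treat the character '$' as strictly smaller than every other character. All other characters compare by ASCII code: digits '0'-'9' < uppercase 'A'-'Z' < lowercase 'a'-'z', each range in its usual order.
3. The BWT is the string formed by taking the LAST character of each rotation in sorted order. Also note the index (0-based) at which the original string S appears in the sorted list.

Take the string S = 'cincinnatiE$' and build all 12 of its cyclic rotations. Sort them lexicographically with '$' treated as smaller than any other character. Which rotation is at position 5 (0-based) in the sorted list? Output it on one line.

Answer: iE$cincinnat

Derivation:
All 12 rotations (rotation i = S[i:]+S[:i]):
  rot[0] = cincinnatiE$
  rot[1] = incinnatiE$c
  rot[2] = ncinnatiE$ci
  rot[3] = cinnatiE$cin
  rot[4] = innatiE$cinc
  rot[5] = nnatiE$cinci
  rot[6] = natiE$cincin
  rot[7] = atiE$cincinn
  rot[8] = tiE$cincinna
  rot[9] = iE$cincinnat
  rot[10] = E$cincinnati
  rot[11] = $cincinnatiE
Sorted (with $ < everything):
  sorted[0] = $cincinnatiE
  sorted[1] = E$cincinnati
  sorted[2] = atiE$cincinn
  sorted[3] = cincinnatiE$
  sorted[4] = cinnatiE$cin
  sorted[5] = iE$cincinnat
  sorted[6] = incinnatiE$c
  sorted[7] = innatiE$cinc
  sorted[8] = natiE$cincin
  sorted[9] = ncinnatiE$ci
  sorted[10] = nnatiE$cinci
  sorted[11] = tiE$cincinna
sorted[5] = iE$cincinnat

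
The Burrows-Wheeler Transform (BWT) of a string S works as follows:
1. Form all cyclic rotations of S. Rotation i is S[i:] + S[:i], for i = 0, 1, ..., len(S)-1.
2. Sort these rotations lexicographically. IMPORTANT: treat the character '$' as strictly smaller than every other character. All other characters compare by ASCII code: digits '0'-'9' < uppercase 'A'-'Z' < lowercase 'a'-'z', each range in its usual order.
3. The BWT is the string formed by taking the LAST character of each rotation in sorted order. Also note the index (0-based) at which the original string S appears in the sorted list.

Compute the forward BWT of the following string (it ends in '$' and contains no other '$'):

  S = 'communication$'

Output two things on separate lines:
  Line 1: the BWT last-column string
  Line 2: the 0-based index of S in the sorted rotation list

Answer: nci$ntomouciam
3

Derivation:
All 14 rotations (rotation i = S[i:]+S[:i]):
  rot[0] = communication$
  rot[1] = ommunication$c
  rot[2] = mmunication$co
  rot[3] = munication$com
  rot[4] = unication$comm
  rot[5] = nication$commu
  rot[6] = ication$commun
  rot[7] = cation$communi
  rot[8] = ation$communic
  rot[9] = tion$communica
  rot[10] = ion$communicat
  rot[11] = on$communicati
  rot[12] = n$communicatio
  rot[13] = $communication
Sorted (with $ < everything):
  sorted[0] = $communication  (last char: 'n')
  sorted[1] = ation$communic  (last char: 'c')
  sorted[2] = cation$communi  (last char: 'i')
  sorted[3] = communication$  (last char: '$')
  sorted[4] = ication$commun  (last char: 'n')
  sorted[5] = ion$communicat  (last char: 't')
  sorted[6] = mmunication$co  (last char: 'o')
  sorted[7] = munication$com  (last char: 'm')
  sorted[8] = n$communicatio  (last char: 'o')
  sorted[9] = nication$commu  (last char: 'u')
  sorted[10] = ommunication$c  (last char: 'c')
  sorted[11] = on$communicati  (last char: 'i')
  sorted[12] = tion$communica  (last char: 'a')
  sorted[13] = unication$comm  (last char: 'm')
Last column: nci$ntomouciam
Original string S is at sorted index 3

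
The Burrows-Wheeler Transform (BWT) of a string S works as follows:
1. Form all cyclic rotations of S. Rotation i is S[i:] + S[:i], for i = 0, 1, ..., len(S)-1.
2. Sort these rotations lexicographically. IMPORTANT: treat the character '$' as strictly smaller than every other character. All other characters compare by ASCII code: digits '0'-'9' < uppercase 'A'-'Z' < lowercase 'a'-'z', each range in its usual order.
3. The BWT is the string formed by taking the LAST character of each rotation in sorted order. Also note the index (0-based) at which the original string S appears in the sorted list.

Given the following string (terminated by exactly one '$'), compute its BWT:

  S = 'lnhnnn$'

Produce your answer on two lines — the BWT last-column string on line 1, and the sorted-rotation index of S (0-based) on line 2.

Answer: nn$nlnh
2

Derivation:
All 7 rotations (rotation i = S[i:]+S[:i]):
  rot[0] = lnhnnn$
  rot[1] = nhnnn$l
  rot[2] = hnnn$ln
  rot[3] = nnn$lnh
  rot[4] = nn$lnhn
  rot[5] = n$lnhnn
  rot[6] = $lnhnnn
Sorted (with $ < everything):
  sorted[0] = $lnhnnn  (last char: 'n')
  sorted[1] = hnnn$ln  (last char: 'n')
  sorted[2] = lnhnnn$  (last char: '$')
  sorted[3] = n$lnhnn  (last char: 'n')
  sorted[4] = nhnnn$l  (last char: 'l')
  sorted[5] = nn$lnhn  (last char: 'n')
  sorted[6] = nnn$lnh  (last char: 'h')
Last column: nn$nlnh
Original string S is at sorted index 2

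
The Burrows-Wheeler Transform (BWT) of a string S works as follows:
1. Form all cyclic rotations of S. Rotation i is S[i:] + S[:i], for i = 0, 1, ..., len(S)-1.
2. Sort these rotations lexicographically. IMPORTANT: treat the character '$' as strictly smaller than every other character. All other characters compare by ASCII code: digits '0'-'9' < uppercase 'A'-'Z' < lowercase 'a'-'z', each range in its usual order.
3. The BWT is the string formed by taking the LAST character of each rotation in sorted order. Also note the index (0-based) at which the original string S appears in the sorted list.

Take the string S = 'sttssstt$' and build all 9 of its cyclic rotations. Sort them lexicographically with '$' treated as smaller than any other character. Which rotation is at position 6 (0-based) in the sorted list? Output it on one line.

All 9 rotations (rotation i = S[i:]+S[:i]):
  rot[0] = sttssstt$
  rot[1] = ttssstt$s
  rot[2] = tssstt$st
  rot[3] = ssstt$stt
  rot[4] = sstt$stts
  rot[5] = stt$sttss
  rot[6] = tt$sttsss
  rot[7] = t$sttssst
  rot[8] = $sttssstt
Sorted (with $ < everything):
  sorted[0] = $sttssstt
  sorted[1] = ssstt$stt
  sorted[2] = sstt$stts
  sorted[3] = stt$sttss
  sorted[4] = sttssstt$
  sorted[5] = t$sttssst
  sorted[6] = tssstt$st
  sorted[7] = tt$sttsss
  sorted[8] = ttssstt$s
sorted[6] = tssstt$st

Answer: tssstt$st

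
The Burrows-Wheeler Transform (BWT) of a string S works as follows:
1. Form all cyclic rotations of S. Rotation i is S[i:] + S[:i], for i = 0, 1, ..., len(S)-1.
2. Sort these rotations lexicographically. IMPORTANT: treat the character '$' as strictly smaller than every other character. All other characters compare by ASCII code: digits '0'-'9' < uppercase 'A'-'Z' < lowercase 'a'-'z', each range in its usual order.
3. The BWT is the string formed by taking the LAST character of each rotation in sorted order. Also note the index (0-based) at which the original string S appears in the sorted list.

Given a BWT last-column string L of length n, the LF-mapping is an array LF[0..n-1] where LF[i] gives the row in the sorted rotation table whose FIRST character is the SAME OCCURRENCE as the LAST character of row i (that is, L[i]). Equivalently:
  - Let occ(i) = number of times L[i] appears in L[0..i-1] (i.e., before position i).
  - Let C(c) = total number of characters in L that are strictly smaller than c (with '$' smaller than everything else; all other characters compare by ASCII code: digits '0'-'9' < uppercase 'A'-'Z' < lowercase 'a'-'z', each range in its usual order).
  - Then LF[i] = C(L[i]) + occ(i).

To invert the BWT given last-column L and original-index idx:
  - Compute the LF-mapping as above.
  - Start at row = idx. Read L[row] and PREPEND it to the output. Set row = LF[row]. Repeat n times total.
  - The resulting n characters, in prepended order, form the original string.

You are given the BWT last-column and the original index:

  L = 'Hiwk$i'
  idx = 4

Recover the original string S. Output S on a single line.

Answer: kiwiH$

Derivation:
LF mapping: 1 2 5 4 0 3
Walk LF starting at row 4, prepending L[row]:
  step 1: row=4, L[4]='$', prepend. Next row=LF[4]=0
  step 2: row=0, L[0]='H', prepend. Next row=LF[0]=1
  step 3: row=1, L[1]='i', prepend. Next row=LF[1]=2
  step 4: row=2, L[2]='w', prepend. Next row=LF[2]=5
  step 5: row=5, L[5]='i', prepend. Next row=LF[5]=3
  step 6: row=3, L[3]='k', prepend. Next row=LF[3]=4
Reversed output: kiwiH$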